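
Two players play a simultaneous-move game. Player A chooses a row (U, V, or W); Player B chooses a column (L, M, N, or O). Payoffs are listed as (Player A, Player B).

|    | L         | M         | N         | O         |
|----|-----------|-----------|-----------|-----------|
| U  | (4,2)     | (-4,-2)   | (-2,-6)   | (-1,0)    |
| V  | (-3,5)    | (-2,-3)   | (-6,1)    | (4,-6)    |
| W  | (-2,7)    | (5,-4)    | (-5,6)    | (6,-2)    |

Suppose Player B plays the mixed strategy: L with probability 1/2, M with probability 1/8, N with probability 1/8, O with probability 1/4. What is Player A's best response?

Compute Player A's expected payoff from each pure strategy against the given mix.
U: (1/2)·4 + (1/8)·(-4) + (1/8)·(-2) + (1/4)·(-1) = 1
V: (1/2)·(-3) + (1/8)·(-2) + (1/8)·(-6) + (1/4)·4 = -3/2
W: (1/2)·(-2) + (1/8)·5 + (1/8)·(-5) + (1/4)·6 = 1/2
Highest expected payoff is 1, from U.

U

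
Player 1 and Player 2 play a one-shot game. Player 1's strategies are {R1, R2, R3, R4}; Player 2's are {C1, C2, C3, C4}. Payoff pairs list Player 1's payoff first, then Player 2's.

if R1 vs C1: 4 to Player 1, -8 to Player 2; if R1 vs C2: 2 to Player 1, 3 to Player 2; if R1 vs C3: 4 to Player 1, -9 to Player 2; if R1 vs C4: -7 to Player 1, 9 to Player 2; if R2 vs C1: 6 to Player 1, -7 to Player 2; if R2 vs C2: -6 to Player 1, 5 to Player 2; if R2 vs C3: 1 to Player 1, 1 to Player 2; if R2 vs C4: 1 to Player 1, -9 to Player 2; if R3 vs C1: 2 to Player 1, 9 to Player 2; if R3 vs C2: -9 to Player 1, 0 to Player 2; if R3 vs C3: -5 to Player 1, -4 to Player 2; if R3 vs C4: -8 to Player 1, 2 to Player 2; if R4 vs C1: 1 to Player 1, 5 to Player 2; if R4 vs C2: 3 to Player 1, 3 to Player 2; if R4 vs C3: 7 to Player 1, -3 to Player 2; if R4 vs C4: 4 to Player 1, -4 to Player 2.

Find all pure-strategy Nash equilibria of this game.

Find each player's best response to every opponent strategy; NE are the intersections.
Player 1's best responses — vs C1: R2 (payoff 6); vs C2: R4 (payoff 3); vs C3: R4 (payoff 7); vs C4: R4 (payoff 4).
Player 2's best responses — vs R1: C4 (payoff 9); vs R2: C2 (payoff 5); vs R3: C1 (payoff 9); vs R4: C1 (payoff 5).
No cell has both players best-responding. For instance, Player 1's best reply to C3 is R4, but against R4 Player 2 prefers C1 over C3.

None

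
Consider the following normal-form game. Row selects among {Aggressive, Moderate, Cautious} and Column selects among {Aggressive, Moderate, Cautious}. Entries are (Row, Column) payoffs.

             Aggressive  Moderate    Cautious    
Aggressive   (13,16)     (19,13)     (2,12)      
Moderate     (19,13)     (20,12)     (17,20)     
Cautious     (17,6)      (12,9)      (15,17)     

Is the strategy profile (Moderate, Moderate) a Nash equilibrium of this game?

Holding Column at Moderate: Row gets 20 from Moderate, versus 19 from Aggressive, 12 from Cautious. No profitable deviation for Row.
Holding Row at Moderate: Column gets 12 from Moderate but could get 20 by switching to Cautious. Column has a profitable deviation.

No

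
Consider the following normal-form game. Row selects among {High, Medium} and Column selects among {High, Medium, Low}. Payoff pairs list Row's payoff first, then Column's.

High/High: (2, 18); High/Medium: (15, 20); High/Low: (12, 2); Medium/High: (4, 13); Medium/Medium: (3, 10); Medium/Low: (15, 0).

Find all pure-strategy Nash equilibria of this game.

(High, Medium) and (Medium, High)

Find each player's best response to every opponent strategy; NE are the intersections.
Row's best responses — vs High: Medium (payoff 4); vs Medium: High (payoff 15); vs Low: Medium (payoff 15).
Column's best responses — vs High: Medium (payoff 20); vs Medium: High (payoff 13).
Mutual best responses occur at (High, Medium) and (Medium, High); at each, neither player gains by switching.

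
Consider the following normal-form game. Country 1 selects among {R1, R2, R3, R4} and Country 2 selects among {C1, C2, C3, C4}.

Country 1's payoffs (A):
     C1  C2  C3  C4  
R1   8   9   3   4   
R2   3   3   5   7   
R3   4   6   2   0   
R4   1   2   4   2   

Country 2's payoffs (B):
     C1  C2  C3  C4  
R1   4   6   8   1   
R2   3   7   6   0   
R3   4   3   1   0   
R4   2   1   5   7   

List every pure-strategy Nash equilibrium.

A profile is a Nash equilibrium when each player is best-responding to the other.
Country 1's best responses — vs C1: R1 (payoff 8); vs C2: R1 (payoff 9); vs C3: R2 (payoff 5); vs C4: R2 (payoff 7).
Country 2's best responses — vs R1: C3 (payoff 8); vs R2: C2 (payoff 7); vs R3: C1 (payoff 4); vs R4: C4 (payoff 7).
No cell has both players best-responding. For instance, Country 1's best reply to C2 is R1, but against R1 Country 2 prefers C3 over C2.

No pure-strategy Nash equilibrium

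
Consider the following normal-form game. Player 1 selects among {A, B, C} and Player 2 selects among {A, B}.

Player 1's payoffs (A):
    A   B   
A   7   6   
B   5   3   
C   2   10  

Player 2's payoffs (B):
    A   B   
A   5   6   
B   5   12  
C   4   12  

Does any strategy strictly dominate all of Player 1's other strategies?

Check whether one of Player 1's strategies beats all alternatives regardless of what the opponent does.
A is not dominant: against B, C gives 10 > 6.
B is not dominant: against A, A gives 7 > 5.
C is not dominant: against A, A gives 7 > 2.
No single strategy is best against every opponent action.

No strictly dominant strategy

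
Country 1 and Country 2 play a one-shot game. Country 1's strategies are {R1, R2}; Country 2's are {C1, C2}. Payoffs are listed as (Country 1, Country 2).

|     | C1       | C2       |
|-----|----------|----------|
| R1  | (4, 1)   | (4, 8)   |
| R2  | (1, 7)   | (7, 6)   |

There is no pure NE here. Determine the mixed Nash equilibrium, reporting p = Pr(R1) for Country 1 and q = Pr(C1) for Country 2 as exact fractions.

Each player's mixing probability is pinned down by making the *other* player indifferent.
Country 2 indifferent between C1 and C2: p·1 + (1−p)·7 = p·8 + (1−p)·6 ⟹ 7 + (-6)p = 6 + 2p ⟹ p = 1/8.
Country 1 indifferent between R1 and R2: q·4 + (1−q)·4 = q·1 + (1−q)·7 ⟹ 4 + 0q = 7 + (-6)q ⟹ q = 1/2.

p = 1/8, q = 1/2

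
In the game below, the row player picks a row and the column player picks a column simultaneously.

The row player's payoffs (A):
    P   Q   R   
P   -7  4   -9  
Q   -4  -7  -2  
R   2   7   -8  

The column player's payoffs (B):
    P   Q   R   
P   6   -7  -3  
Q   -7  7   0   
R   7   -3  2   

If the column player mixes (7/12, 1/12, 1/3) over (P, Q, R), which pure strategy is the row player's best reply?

R

The row player's best reply maximizes expected payoff against the mix.
P: (7/12)·(-7) + (1/12)·4 + (1/3)·(-9) = -27/4
Q: (7/12)·(-4) + (1/12)·(-7) + (1/3)·(-2) = -43/12
R: (7/12)·2 + (1/12)·7 + (1/3)·(-8) = -11/12
Highest expected payoff is -11/12, from R.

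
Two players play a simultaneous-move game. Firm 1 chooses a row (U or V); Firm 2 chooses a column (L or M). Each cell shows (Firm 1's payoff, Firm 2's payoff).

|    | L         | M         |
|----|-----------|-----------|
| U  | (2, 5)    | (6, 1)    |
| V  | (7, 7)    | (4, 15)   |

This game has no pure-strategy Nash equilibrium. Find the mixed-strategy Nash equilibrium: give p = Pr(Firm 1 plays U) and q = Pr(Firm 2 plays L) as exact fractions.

In a mixed NE each player is indifferent between their pure strategies, so the opponent's mix sets the indifference.
Firm 2 indifferent between L and M: p·5 + (1−p)·7 = p·1 + (1−p)·15 ⟹ 7 + (-2)p = 15 + (-14)p ⟹ p = 2/3.
Firm 1 indifferent between U and V: q·2 + (1−q)·6 = q·7 + (1−q)·4 ⟹ 6 + (-4)q = 4 + 3q ⟹ q = 2/7.

p = 2/3, q = 2/7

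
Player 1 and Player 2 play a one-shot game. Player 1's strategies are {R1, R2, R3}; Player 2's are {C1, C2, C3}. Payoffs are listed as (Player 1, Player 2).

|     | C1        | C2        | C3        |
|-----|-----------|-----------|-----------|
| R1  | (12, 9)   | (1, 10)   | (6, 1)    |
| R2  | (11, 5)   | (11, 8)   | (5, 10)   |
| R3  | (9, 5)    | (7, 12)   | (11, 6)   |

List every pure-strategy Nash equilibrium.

Find each player's best response to every opponent strategy; NE are the intersections.
Player 1's best responses — vs C1: R1 (payoff 12); vs C2: R2 (payoff 11); vs C3: R3 (payoff 11).
Player 2's best responses — vs R1: C2 (payoff 10); vs R2: C3 (payoff 10); vs R3: C2 (payoff 12).
No cell has both players best-responding. For instance, Player 1's best reply to C2 is R2, but against R2 Player 2 prefers C3 over C2.

There is no pure-strategy Nash equilibrium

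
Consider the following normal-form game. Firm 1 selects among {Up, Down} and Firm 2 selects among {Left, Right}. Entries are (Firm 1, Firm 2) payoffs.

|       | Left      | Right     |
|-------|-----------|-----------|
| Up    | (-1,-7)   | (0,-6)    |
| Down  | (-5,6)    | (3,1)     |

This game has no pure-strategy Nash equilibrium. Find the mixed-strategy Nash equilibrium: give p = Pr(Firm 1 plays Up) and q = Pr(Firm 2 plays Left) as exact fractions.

p = 5/6, q = 3/7

In a mixed NE each player is indifferent between their pure strategies, so the opponent's mix sets the indifference.
Firm 2 indifferent between Left and Right: p·(-7) + (1−p)·6 = p·(-6) + (1−p)·1 ⟹ 6 + (-13)p = 1 + (-7)p ⟹ p = 5/6.
Firm 1 indifferent between Up and Down: q·(-1) + (1−q)·0 = q·(-5) + (1−q)·3 ⟹ 0 + (-1)q = 3 + (-8)q ⟹ q = 3/7.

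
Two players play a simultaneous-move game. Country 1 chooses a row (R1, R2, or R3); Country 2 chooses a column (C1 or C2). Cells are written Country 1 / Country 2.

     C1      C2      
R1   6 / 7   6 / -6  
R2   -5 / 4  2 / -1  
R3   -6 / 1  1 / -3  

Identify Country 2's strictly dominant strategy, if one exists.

C1

Check whether one of Country 2's strategies beats all alternatives regardless of what the opponent does.
C1 strictly dominates: vs R1: 7 > -6; vs R2: 4 > -1; vs R3: 1 > -3.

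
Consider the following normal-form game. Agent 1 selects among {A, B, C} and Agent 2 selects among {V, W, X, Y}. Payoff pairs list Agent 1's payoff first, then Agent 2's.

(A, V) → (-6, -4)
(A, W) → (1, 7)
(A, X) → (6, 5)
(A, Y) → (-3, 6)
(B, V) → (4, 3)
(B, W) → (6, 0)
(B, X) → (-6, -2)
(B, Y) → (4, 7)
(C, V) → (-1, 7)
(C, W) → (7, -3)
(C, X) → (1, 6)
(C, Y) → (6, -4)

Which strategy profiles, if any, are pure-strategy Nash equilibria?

There is no pure-strategy Nash equilibrium

Find each player's best response to every opponent strategy; NE are the intersections.
Agent 1's best responses — vs V: B (payoff 4); vs W: C (payoff 7); vs X: A (payoff 6); vs Y: C (payoff 6).
Agent 2's best responses — vs A: W (payoff 7); vs B: Y (payoff 7); vs C: V (payoff 7).
No cell has both players best-responding. For instance, Agent 1's best reply to X is A, but against A Agent 2 prefers W over X.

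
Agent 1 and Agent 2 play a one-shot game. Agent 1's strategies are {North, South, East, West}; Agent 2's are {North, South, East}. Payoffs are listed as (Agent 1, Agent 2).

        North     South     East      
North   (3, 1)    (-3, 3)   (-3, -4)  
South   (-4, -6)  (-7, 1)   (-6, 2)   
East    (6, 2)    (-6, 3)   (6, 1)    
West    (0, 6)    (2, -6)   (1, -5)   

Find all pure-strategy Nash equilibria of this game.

There is no pure-strategy Nash equilibrium

Find each player's best response to every opponent strategy; NE are the intersections.
Agent 1's best responses — vs North: East (payoff 6); vs South: West (payoff 2); vs East: East (payoff 6).
Agent 2's best responses — vs North: South (payoff 3); vs South: East (payoff 2); vs East: South (payoff 3); vs West: North (payoff 6).
No cell has both players best-responding. For instance, Agent 1's best reply to South is West, but against West Agent 2 prefers North over South.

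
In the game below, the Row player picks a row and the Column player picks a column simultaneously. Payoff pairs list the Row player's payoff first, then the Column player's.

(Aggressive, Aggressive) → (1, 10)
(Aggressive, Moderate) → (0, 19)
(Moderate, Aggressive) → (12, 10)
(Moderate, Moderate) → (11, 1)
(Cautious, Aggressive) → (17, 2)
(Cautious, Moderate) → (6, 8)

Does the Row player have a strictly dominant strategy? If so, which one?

No strictly dominant strategy

A strategy is strictly dominant if it gives the Row player a strictly higher payoff than every other strategy, against every choice by the opponent.
Aggressive is not dominant: against Aggressive, Moderate gives 12 > 1.
Moderate is not dominant: against Aggressive, Cautious gives 17 > 12.
Cautious is not dominant: against Moderate, Moderate gives 11 > 6.
No single strategy is best against every opponent action.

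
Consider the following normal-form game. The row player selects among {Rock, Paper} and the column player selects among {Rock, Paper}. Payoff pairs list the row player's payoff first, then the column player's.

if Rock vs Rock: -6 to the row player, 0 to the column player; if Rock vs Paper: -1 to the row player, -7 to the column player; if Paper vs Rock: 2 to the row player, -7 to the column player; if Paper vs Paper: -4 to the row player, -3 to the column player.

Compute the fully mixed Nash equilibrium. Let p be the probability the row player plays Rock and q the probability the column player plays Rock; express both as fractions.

Each player's mixing probability is pinned down by making the *other* player indifferent.
The column player indifferent between Rock and Paper: p·0 + (1−p)·(-7) = p·(-7) + (1−p)·(-3) ⟹ (-7) + 7p = (-3) + (-4)p ⟹ p = 4/11.
The row player indifferent between Rock and Paper: q·(-6) + (1−q)·(-1) = q·2 + (1−q)·(-4) ⟹ (-1) + (-5)q = (-4) + 6q ⟹ q = 3/11.

p = 4/11, q = 3/11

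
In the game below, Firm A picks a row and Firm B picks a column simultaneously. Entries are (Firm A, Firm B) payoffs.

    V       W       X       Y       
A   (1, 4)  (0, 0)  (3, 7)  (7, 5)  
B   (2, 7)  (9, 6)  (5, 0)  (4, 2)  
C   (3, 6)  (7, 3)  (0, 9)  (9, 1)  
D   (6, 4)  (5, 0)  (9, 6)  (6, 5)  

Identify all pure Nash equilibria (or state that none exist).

(D, X)

A profile is a Nash equilibrium when each player is best-responding to the other.
Firm A's best responses — vs V: D (payoff 6); vs W: B (payoff 9); vs X: D (payoff 9); vs Y: C (payoff 9).
Firm B's best responses — vs A: X (payoff 7); vs B: V (payoff 7); vs C: X (payoff 9); vs D: X (payoff 6).
The only mutual best response is (D, X); neither player gains by switching there.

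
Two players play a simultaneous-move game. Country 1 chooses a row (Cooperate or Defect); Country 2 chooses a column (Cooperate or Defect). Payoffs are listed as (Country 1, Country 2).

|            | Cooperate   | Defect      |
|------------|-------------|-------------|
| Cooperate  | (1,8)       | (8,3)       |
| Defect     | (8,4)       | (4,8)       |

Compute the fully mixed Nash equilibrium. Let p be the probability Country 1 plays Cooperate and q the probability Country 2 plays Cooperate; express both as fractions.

Each player's mixing probability is pinned down by making the *other* player indifferent.
Country 2 indifferent between Cooperate and Defect: p·8 + (1−p)·4 = p·3 + (1−p)·8 ⟹ 4 + 4p = 8 + (-5)p ⟹ p = 4/9.
Country 1 indifferent between Cooperate and Defect: q·1 + (1−q)·8 = q·8 + (1−q)·4 ⟹ 8 + (-7)q = 4 + 4q ⟹ q = 4/11.

p = 4/9, q = 4/11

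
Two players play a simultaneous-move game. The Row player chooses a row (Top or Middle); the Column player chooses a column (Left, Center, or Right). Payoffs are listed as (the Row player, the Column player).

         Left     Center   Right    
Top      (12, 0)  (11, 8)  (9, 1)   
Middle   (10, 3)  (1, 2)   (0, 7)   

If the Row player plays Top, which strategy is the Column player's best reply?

Center

With the Row player fixed at Top, the Column player's payoffs are: Left → 0, Center → 8, Right → 1.
The maximum is 8, achieved by Center.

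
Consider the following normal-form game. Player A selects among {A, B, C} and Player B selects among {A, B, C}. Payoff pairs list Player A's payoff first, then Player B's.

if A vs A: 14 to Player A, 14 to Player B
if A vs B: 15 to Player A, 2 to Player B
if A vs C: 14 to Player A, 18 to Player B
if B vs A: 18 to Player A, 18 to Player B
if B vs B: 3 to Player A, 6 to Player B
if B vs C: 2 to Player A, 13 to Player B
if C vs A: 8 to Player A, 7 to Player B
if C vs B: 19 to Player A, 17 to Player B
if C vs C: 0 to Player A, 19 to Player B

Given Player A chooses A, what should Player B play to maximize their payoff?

With Player A fixed at A, Player B's payoffs are: A → 14, B → 2, C → 18.
The maximum is 18, achieved by C.

C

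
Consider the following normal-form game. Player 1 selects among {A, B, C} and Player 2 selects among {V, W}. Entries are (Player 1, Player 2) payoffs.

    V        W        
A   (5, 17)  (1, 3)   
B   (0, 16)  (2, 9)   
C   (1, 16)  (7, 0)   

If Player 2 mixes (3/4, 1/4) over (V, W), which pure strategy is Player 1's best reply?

Player 1's best reply maximizes expected payoff against the mix.
A: (3/4)·5 + (1/4)·1 = 4
B: (3/4)·0 + (1/4)·2 = 1/2
C: (3/4)·1 + (1/4)·7 = 5/2
Highest expected payoff is 4, from A.

A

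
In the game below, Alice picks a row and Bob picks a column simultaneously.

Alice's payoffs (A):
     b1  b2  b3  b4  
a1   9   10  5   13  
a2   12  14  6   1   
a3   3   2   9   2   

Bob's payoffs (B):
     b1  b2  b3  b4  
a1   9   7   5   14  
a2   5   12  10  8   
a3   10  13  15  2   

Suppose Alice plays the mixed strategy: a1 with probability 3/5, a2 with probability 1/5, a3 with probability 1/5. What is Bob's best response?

Bob's best reply maximizes expected payoff against the mix.
b1: (3/5)·9 + (1/5)·5 + (1/5)·10 = 42/5
b2: (3/5)·7 + (1/5)·12 + (1/5)·13 = 46/5
b3: (3/5)·5 + (1/5)·10 + (1/5)·15 = 8
b4: (3/5)·14 + (1/5)·8 + (1/5)·2 = 52/5
Highest expected payoff is 52/5, from b4.

b4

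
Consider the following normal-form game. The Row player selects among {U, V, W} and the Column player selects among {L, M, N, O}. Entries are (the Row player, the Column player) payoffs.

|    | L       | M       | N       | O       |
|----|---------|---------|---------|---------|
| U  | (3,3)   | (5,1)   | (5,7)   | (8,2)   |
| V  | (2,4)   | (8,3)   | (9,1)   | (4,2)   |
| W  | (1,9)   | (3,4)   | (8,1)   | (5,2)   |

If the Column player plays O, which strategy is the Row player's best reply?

U

With the Column player fixed at O, the Row player's payoffs are: U → 8, V → 4, W → 5.
The maximum is 8, achieved by U.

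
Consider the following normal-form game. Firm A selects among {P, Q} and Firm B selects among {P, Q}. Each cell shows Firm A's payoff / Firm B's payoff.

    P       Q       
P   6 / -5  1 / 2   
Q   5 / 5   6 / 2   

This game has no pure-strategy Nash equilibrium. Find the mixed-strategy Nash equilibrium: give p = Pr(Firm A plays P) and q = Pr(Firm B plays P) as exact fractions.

In a mixed NE each player is indifferent between their pure strategies, so the opponent's mix sets the indifference.
Firm B indifferent between P and Q: p·(-5) + (1−p)·5 = p·2 + (1−p)·2 ⟹ 5 + (-10)p = 2 + 0p ⟹ p = 3/10.
Firm A indifferent between P and Q: q·6 + (1−q)·1 = q·5 + (1−q)·6 ⟹ 1 + 5q = 6 + (-1)q ⟹ q = 5/6.

p = 3/10, q = 5/6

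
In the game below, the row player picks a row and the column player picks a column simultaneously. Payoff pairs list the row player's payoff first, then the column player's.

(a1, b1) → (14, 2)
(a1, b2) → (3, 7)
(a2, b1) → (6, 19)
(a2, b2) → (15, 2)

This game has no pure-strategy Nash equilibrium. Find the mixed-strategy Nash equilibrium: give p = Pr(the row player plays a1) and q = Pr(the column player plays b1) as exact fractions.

p = 17/22, q = 3/5

In a mixed NE each player is indifferent between their pure strategies, so the opponent's mix sets the indifference.
The column player indifferent between b1 and b2: p·2 + (1−p)·19 = p·7 + (1−p)·2 ⟹ 19 + (-17)p = 2 + 5p ⟹ p = 17/22.
The row player indifferent between a1 and a2: q·14 + (1−q)·3 = q·6 + (1−q)·15 ⟹ 3 + 11q = 15 + (-9)q ⟹ q = 3/5.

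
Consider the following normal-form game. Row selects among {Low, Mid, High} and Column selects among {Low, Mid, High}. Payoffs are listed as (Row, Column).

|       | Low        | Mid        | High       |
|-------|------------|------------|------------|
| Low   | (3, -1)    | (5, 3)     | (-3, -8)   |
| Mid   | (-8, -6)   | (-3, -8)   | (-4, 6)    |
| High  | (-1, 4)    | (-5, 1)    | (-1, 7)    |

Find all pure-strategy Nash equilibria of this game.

(Low, Mid) and (High, High)

A profile is a Nash equilibrium when each player is best-responding to the other.
Row's best responses — vs Low: Low (payoff 3); vs Mid: Low (payoff 5); vs High: High (payoff -1).
Column's best responses — vs Low: Mid (payoff 3); vs Mid: High (payoff 6); vs High: High (payoff 7).
Mutual best responses occur at (Low, Mid) and (High, High); at each, neither player gains by switching.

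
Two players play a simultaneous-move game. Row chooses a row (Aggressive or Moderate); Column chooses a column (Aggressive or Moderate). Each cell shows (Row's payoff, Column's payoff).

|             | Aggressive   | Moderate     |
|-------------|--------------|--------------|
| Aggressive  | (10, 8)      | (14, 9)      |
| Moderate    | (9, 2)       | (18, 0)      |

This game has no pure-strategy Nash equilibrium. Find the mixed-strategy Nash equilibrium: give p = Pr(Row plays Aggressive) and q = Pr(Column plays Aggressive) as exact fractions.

p = 2/3, q = 4/5

Each player's mixing probability is pinned down by making the *other* player indifferent.
Column indifferent between Aggressive and Moderate: p·8 + (1−p)·2 = p·9 + (1−p)·0 ⟹ 2 + 6p = 0 + 9p ⟹ p = 2/3.
Row indifferent between Aggressive and Moderate: q·10 + (1−q)·14 = q·9 + (1−q)·18 ⟹ 14 + (-4)q = 18 + (-9)q ⟹ q = 4/5.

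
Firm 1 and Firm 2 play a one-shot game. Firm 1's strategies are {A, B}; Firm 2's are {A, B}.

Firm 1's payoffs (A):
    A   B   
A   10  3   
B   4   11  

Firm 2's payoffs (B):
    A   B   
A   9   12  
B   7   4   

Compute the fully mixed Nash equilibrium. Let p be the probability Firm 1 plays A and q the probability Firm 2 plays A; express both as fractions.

Each player's mixing probability is pinned down by making the *other* player indifferent.
Firm 2 indifferent between A and B: p·9 + (1−p)·7 = p·12 + (1−p)·4 ⟹ 7 + 2p = 4 + 8p ⟹ p = 1/2.
Firm 1 indifferent between A and B: q·10 + (1−q)·3 = q·4 + (1−q)·11 ⟹ 3 + 7q = 11 + (-7)q ⟹ q = 4/7.

p = 1/2, q = 4/7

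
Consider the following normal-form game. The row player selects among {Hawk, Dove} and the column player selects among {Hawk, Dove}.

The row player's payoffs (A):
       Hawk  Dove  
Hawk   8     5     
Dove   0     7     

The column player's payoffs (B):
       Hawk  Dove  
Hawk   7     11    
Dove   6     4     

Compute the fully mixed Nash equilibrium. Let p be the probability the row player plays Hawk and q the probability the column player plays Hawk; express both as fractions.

p = 1/3, q = 1/5

Each player's mixing probability is pinned down by making the *other* player indifferent.
The column player indifferent between Hawk and Dove: p·7 + (1−p)·6 = p·11 + (1−p)·4 ⟹ 6 + 1p = 4 + 7p ⟹ p = 1/3.
The row player indifferent between Hawk and Dove: q·8 + (1−q)·5 = q·0 + (1−q)·7 ⟹ 5 + 3q = 7 + (-7)q ⟹ q = 1/5.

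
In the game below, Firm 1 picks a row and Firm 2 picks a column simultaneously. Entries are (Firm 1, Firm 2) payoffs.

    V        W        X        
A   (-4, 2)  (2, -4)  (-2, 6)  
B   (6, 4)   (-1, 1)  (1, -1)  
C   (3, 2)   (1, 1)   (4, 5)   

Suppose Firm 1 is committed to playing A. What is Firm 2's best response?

With Firm 1 fixed at A, Firm 2's payoffs are: V → 2, W → -4, X → 6.
The maximum is 6, achieved by X.

X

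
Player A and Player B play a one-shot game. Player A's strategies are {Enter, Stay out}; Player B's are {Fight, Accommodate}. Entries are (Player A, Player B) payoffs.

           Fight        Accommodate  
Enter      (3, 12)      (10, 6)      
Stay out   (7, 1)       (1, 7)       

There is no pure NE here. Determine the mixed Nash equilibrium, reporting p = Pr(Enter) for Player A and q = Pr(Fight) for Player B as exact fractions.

Each player's mixing probability is pinned down by making the *other* player indifferent.
Player B indifferent between Fight and Accommodate: p·12 + (1−p)·1 = p·6 + (1−p)·7 ⟹ 1 + 11p = 7 + (-1)p ⟹ p = 1/2.
Player A indifferent between Enter and Stay out: q·3 + (1−q)·10 = q·7 + (1−q)·1 ⟹ 10 + (-7)q = 1 + 6q ⟹ q = 9/13.

p = 1/2, q = 9/13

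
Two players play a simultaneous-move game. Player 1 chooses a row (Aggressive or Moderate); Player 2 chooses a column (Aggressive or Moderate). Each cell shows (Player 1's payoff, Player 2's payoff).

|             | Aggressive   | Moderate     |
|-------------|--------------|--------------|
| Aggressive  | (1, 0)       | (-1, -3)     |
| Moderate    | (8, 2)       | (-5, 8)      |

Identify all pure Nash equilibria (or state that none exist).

None

Find each player's best response to every opponent strategy; NE are the intersections.
Player 1's best responses — vs Aggressive: Moderate (payoff 8); vs Moderate: Aggressive (payoff -1).
Player 2's best responses — vs Aggressive: Aggressive (payoff 0); vs Moderate: Moderate (payoff 8).
No cell has both players best-responding. For instance, Player 1's best reply to Moderate is Aggressive, but against Aggressive Player 2 prefers Aggressive over Moderate.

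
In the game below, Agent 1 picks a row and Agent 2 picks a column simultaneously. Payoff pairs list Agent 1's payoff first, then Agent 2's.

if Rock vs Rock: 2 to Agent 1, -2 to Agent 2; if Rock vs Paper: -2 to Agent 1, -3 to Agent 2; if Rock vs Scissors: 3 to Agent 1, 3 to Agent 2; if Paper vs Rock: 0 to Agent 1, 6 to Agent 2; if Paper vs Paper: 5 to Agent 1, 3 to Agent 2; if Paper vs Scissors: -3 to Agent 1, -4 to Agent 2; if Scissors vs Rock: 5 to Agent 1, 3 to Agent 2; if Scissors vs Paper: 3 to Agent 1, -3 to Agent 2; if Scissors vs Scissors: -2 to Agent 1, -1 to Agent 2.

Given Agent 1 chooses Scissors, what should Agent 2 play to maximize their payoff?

Rock

With Agent 1 fixed at Scissors, Agent 2's payoffs are: Rock → 3, Paper → -3, Scissors → -1.
The maximum is 3, achieved by Rock.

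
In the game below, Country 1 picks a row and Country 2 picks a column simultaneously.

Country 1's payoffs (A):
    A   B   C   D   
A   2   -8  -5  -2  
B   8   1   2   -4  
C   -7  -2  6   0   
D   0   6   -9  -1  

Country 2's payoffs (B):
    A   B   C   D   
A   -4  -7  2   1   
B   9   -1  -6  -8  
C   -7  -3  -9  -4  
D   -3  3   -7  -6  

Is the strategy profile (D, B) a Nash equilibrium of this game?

Holding Country 2 at B: Country 1 gets 6 from D, versus -8 from A, 1 from B, -2 from C. No profitable deviation for Country 1.
Holding Country 1 at D: Country 2 gets 3 from B, versus -3 from A, -7 from C, -6 from D. No profitable deviation for Country 2 either.

Yes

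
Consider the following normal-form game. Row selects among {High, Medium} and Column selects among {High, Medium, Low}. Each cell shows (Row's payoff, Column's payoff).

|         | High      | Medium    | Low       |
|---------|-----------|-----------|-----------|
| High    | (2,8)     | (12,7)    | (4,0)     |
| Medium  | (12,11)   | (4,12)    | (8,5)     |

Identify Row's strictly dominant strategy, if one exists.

None

A strategy is strictly dominant if it gives Row a strictly higher payoff than every other strategy, against every choice by the opponent.
High is not dominant: against High, Medium gives 12 > 2.
Medium is not dominant: against Medium, High gives 12 > 4.
No single strategy is best against every opponent action.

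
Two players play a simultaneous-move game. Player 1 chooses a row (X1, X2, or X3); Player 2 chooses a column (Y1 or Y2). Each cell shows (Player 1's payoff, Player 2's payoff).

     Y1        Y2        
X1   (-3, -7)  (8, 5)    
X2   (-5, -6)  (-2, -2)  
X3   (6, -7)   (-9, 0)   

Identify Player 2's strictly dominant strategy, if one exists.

Y2

A strategy is strictly dominant if it gives Player 2 a strictly higher payoff than every other strategy, against every choice by the opponent.
Y2 strictly dominates: vs X1: 5 > -7; vs X2: -2 > -6; vs X3: 0 > -7.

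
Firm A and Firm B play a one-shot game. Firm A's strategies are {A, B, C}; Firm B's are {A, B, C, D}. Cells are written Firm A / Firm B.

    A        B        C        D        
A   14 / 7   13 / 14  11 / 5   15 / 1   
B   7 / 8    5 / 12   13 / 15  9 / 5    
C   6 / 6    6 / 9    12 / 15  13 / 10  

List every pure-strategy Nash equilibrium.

(A, B) and (B, C)

Find each player's best response to every opponent strategy; NE are the intersections.
Firm A's best responses — vs A: A (payoff 14); vs B: A (payoff 13); vs C: B (payoff 13); vs D: A (payoff 15).
Firm B's best responses — vs A: B (payoff 14); vs B: C (payoff 15); vs C: C (payoff 15).
Mutual best responses occur at (A, B) and (B, C); at each, neither player gains by switching.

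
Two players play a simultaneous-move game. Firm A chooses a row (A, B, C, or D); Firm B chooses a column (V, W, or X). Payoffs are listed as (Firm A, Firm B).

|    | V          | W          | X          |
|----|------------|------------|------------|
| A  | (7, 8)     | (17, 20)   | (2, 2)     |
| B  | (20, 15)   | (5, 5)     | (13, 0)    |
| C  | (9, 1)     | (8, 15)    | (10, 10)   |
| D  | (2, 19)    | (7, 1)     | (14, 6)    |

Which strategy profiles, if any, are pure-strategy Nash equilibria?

Find each player's best response to every opponent strategy; NE are the intersections.
Firm A's best responses — vs V: B (payoff 20); vs W: A (payoff 17); vs X: D (payoff 14).
Firm B's best responses — vs A: W (payoff 20); vs B: V (payoff 15); vs C: W (payoff 15); vs D: V (payoff 19).
Mutual best responses occur at (A, W) and (B, V); at each, neither player gains by switching.

(A, W) and (B, V)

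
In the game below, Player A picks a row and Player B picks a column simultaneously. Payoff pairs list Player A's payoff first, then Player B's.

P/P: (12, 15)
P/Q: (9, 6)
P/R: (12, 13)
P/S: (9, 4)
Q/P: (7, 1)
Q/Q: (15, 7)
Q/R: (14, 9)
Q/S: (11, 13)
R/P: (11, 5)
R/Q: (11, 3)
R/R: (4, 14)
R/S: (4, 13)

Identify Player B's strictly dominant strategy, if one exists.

A strategy is strictly dominant if it gives Player B a strictly higher payoff than every other strategy, against every choice by the opponent.
P is not dominant: against Q, Q gives 7 > 1.
Q is not dominant: against P, P gives 15 > 6.
R is not dominant: against P, P gives 15 > 13.
S is not dominant: against P, P gives 15 > 4.
No single strategy is best against every opponent action.

None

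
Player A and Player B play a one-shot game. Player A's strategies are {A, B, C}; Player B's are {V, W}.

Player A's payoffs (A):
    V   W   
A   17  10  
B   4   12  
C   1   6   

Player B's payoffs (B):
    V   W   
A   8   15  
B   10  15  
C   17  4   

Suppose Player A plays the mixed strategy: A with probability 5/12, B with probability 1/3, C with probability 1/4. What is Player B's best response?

Player B's best reply maximizes expected payoff against the mix.
V: (5/12)·8 + (1/3)·10 + (1/4)·17 = 131/12
W: (5/12)·15 + (1/3)·15 + (1/4)·4 = 49/4
Highest expected payoff is 49/4, from W.

W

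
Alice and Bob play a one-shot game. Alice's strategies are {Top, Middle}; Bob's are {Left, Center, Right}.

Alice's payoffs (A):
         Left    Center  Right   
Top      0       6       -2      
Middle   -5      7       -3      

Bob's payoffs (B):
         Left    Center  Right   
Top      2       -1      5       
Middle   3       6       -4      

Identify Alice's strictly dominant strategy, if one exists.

A strategy is strictly dominant if it gives Alice a strictly higher payoff than every other strategy, against every choice by the opponent.
Top is not dominant: against Center, Middle gives 7 > 6.
Middle is not dominant: against Left, Top gives 0 > -5.
No single strategy is best against every opponent action.

None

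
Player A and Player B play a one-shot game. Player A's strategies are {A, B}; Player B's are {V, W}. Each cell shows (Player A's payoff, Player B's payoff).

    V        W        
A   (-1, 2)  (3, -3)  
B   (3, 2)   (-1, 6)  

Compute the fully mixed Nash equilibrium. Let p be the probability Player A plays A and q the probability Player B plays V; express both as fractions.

In a mixed NE each player is indifferent between their pure strategies, so the opponent's mix sets the indifference.
Player B indifferent between V and W: p·2 + (1−p)·2 = p·(-3) + (1−p)·6 ⟹ 2 + 0p = 6 + (-9)p ⟹ p = 4/9.
Player A indifferent between A and B: q·(-1) + (1−q)·3 = q·3 + (1−q)·(-1) ⟹ 3 + (-4)q = (-1) + 4q ⟹ q = 1/2.

p = 4/9, q = 1/2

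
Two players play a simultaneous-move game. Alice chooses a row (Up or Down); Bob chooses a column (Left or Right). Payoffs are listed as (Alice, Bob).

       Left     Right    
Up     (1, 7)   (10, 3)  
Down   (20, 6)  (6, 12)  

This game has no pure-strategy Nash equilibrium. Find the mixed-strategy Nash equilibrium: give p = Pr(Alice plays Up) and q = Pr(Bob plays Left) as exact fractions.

p = 3/5, q = 4/23

Each player's mixing probability is pinned down by making the *other* player indifferent.
Bob indifferent between Left and Right: p·7 + (1−p)·6 = p·3 + (1−p)·12 ⟹ 6 + 1p = 12 + (-9)p ⟹ p = 3/5.
Alice indifferent between Up and Down: q·1 + (1−q)·10 = q·20 + (1−q)·6 ⟹ 10 + (-9)q = 6 + 14q ⟹ q = 4/23.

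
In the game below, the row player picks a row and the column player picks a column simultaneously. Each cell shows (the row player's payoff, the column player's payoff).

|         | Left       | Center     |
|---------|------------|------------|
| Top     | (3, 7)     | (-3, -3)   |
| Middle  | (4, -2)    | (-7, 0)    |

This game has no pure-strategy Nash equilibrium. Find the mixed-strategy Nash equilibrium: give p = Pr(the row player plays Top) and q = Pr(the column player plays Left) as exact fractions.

Each player's mixing probability is pinned down by making the *other* player indifferent.
The column player indifferent between Left and Center: p·7 + (1−p)·(-2) = p·(-3) + (1−p)·0 ⟹ (-2) + 9p = 0 + (-3)p ⟹ p = 1/6.
The row player indifferent between Top and Middle: q·3 + (1−q)·(-3) = q·4 + (1−q)·(-7) ⟹ (-3) + 6q = (-7) + 11q ⟹ q = 4/5.

p = 1/6, q = 4/5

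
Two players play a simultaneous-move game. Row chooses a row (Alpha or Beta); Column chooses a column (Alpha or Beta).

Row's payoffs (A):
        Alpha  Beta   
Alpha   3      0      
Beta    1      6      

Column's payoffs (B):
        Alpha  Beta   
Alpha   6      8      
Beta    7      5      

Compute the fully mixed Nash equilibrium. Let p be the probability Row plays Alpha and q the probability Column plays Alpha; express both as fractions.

p = 1/2, q = 3/4

In a mixed NE each player is indifferent between their pure strategies, so the opponent's mix sets the indifference.
Column indifferent between Alpha and Beta: p·6 + (1−p)·7 = p·8 + (1−p)·5 ⟹ 7 + (-1)p = 5 + 3p ⟹ p = 1/2.
Row indifferent between Alpha and Beta: q·3 + (1−q)·0 = q·1 + (1−q)·6 ⟹ 0 + 3q = 6 + (-5)q ⟹ q = 3/4.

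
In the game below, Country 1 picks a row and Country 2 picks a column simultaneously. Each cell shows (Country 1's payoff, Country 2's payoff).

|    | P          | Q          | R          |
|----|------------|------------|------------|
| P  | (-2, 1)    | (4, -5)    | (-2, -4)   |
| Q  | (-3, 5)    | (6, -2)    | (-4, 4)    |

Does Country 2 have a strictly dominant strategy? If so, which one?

Check whether one of Country 2's strategies beats all alternatives regardless of what the opponent does.
P strictly dominates: vs P: 1 > each of {-5, -4}; vs Q: 5 > each of {-2, 4}.

P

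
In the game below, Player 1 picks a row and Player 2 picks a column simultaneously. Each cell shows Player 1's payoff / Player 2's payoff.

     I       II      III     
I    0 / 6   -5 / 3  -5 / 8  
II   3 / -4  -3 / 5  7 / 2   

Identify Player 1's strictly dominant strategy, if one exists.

II

A strategy is strictly dominant if it gives Player 1 a strictly higher payoff than every other strategy, against every choice by the opponent.
II strictly dominates: vs I: 3 > 0; vs II: -3 > -5; vs III: 7 > -5.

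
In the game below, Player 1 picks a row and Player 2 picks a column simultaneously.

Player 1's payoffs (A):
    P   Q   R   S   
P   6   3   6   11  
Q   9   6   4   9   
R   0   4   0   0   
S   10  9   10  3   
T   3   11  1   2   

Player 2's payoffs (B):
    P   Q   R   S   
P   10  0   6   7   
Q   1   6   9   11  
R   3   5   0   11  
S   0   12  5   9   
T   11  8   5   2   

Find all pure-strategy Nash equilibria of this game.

There is no pure-strategy Nash equilibrium

Check mutual best responses: a cell is a NE iff neither player can gain by unilaterally deviating.
Player 1's best responses — vs P: S (payoff 10); vs Q: T (payoff 11); vs R: S (payoff 10); vs S: P (payoff 11).
Player 2's best responses — vs P: P (payoff 10); vs Q: S (payoff 11); vs R: S (payoff 11); vs S: Q (payoff 12); vs T: P (payoff 11).
No cell has both players best-responding. For instance, Player 1's best reply to R is S, but against S Player 2 prefers Q over R.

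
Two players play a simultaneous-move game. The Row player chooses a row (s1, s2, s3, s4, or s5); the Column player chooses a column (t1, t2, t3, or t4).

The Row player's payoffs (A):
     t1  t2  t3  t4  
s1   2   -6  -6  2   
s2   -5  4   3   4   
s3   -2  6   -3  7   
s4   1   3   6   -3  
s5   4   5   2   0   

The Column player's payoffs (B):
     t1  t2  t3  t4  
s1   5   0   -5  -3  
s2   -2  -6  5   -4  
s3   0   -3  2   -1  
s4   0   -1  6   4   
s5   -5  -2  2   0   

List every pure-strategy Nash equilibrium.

(s4, t3)

A profile is a Nash equilibrium when each player is best-responding to the other.
The Row player's best responses — vs t1: s5 (payoff 4); vs t2: s3 (payoff 6); vs t3: s4 (payoff 6); vs t4: s3 (payoff 7).
The Column player's best responses — vs s1: t1 (payoff 5); vs s2: t3 (payoff 5); vs s3: t3 (payoff 2); vs s4: t3 (payoff 6); vs s5: t3 (payoff 2).
The only mutual best response is (s4, t3); neither player gains by switching there.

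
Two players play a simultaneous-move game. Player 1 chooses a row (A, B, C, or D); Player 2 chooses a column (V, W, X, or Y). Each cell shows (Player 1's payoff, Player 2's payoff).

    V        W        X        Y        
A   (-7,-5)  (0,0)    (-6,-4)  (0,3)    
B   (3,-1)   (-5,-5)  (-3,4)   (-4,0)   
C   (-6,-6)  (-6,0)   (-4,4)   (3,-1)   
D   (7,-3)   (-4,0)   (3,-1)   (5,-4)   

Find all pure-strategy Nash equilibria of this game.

There is no pure-strategy Nash equilibrium

A profile is a Nash equilibrium when each player is best-responding to the other.
Player 1's best responses — vs V: D (payoff 7); vs W: A (payoff 0); vs X: D (payoff 3); vs Y: D (payoff 5).
Player 2's best responses — vs A: Y (payoff 3); vs B: X (payoff 4); vs C: X (payoff 4); vs D: W (payoff 0).
No cell has both players best-responding. For instance, Player 1's best reply to Y is D, but against D Player 2 prefers W over Y.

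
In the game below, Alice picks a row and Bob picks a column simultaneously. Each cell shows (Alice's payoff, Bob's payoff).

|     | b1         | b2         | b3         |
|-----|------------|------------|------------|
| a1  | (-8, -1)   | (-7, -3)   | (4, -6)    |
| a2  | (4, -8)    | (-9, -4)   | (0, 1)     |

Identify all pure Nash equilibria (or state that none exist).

Find each player's best response to every opponent strategy; NE are the intersections.
Alice's best responses — vs b1: a2 (payoff 4); vs b2: a1 (payoff -7); vs b3: a1 (payoff 4).
Bob's best responses — vs a1: b1 (payoff -1); vs a2: b3 (payoff 1).
No cell has both players best-responding. For instance, Alice's best reply to b3 is a1, but against a1 Bob prefers b1 over b3.

No pure-strategy Nash equilibrium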